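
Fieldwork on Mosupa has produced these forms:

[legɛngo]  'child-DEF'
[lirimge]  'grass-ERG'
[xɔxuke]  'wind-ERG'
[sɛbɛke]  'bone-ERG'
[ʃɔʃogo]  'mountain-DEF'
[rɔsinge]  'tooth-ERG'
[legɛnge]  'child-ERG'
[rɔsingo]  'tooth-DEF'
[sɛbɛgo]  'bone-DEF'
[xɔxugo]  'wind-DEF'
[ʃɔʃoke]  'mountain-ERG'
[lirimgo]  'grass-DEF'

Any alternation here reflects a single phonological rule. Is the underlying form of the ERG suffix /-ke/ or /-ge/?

/-ke/

The ERG morpheme has two allomorphs, [-ge] and [-ke].
The DEF suffix, which begins with [g], is invariant after every stem; so [g] is not altered by any rule here.
The ERG suffix is therefore /-ke/ underlyingly, with post-nasal voicing: voiceless stops become voiced after a nasal.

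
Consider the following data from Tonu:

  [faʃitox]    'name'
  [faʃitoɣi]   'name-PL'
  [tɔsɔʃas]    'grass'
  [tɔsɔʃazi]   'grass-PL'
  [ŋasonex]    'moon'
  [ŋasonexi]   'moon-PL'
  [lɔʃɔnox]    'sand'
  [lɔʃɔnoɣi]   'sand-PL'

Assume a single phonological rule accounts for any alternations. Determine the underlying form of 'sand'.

/lɔʃɔnoɣ/

'sand' shows [x] ~ [ɣ] at the end of the stem ([lɔʃɔnox] vs [lɔʃɔnoɣi]).
But 'moon' keeps [x] in both environments ([ŋasonex], [ŋasonexi]), so there is no rule changing /x/ to [ɣ] before the PL suffix.
So /ɣ/ is underlying, and a rule of word-final obstruent devoicing — voiced obstruents become voiceless word-finally — gives [x].
So 'sand' = /lɔʃɔnoɣ/.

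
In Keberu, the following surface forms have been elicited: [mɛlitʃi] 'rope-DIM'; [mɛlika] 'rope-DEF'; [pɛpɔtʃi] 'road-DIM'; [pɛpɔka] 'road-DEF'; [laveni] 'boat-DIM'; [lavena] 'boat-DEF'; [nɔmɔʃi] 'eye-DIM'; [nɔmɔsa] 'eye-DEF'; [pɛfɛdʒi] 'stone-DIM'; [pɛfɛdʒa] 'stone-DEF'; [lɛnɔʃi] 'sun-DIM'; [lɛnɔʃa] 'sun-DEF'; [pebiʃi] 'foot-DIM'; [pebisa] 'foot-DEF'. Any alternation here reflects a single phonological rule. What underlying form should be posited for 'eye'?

/nɔmɔs/

The stem for 'eye' ends in [ʃ] in [nɔmɔʃi] but [s] in [nɔmɔsa].
If /ʃ/ were underlying and a rule turned it into [s] before the DEF suffix, 'sun' would also alternate; but it has [ʃ] in both [lɛnɔʃi] and [lɛnɔʃa].
The alternation reflects palatalization before a front vowel: /k/ and /s/ become palato-alveolar [tʃ] and [ʃ] before a front vowel. /s/ is underlying.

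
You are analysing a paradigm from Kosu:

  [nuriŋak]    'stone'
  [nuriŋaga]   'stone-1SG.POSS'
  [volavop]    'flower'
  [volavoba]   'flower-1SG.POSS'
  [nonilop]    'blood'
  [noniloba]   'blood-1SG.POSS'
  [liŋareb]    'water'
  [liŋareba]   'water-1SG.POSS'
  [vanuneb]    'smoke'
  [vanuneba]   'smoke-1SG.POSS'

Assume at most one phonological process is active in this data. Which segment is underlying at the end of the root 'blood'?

'blood' shows [p] ~ [b] at the end of the stem ([nonilop] vs [noniloba]).
But 'water' keeps [b] in both environments ([liŋareb], [liŋareba]), so there is no rule changing /b/ to [p] in isolation.
The underlying segment must be /p/; voiceless stops become voiced between vowels, yielding [b] there.

/p/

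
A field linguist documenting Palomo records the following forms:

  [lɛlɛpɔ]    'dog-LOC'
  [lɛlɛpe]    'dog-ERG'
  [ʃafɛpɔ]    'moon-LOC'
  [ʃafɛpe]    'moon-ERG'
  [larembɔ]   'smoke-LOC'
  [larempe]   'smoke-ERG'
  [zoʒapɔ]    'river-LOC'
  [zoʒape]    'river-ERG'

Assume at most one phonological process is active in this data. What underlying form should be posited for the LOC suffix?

The LOC suffix surfaces as [-bɔ] and [-pɔ], depending on the final segment of the stem.
The ERG suffix, which begins with [p], is invariant after every stem; so [p] is not altered by any rule here.
The LOC suffix is therefore /-bɔ/ underlyingly, with post-vocalic devoicing: voiced stops become voiceless after a vowel.

/-bɔ/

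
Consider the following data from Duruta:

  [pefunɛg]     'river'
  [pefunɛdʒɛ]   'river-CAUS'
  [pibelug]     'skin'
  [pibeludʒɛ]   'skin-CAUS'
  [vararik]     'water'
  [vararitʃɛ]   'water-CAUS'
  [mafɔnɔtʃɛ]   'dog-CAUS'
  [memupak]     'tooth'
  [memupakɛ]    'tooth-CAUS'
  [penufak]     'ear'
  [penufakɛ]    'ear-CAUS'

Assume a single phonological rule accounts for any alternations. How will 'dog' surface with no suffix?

In [vararik] and [vararitʃɛ] the final segment of 'water' alternates: [k] ~ [tʃ].
But 'ear' keeps [k] in both environments ([penufak], [penufakɛ]), so there is no rule changing /k/ to [tʃ] before the CAUS suffix.
The underlying segment must be /tʃ/; palato-alveolar /tʃ/ and /dʒ/ become [k] and [g] when no front vowel follows, yielding [k] there.
From [mafɔnɔtʃɛ] the stem 'dog' is /mafɔnɔtʃ/; when no front vowel follows this yields [mafɔnɔk].

[mafɔnɔk]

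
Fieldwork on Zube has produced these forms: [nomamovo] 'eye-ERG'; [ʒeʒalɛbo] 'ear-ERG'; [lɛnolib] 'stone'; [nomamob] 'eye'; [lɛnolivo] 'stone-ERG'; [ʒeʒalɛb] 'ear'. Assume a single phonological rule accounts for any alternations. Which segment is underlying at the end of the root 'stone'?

/v/

In [lɛnolivo] and [lɛnolib] the final segment of 'stone' alternates: [v] ~ [b].
If /b/ were underlying and a rule turned it into [v] before the ERG suffix, 'ear' would also alternate; but it has [b] in both [ʒeʒalɛbo] and [ʒeʒalɛb].
The underlying segment must be /v/; voiced fricatives become stops word-finally, yielding [b] there.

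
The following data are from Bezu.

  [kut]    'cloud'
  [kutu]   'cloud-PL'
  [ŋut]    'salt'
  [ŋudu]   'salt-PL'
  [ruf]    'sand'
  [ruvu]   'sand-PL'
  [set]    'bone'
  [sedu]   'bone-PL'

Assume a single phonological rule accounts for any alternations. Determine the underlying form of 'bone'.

/sed/

The root 'bone' surfaces as [set] and [sedu], with a stem-final [t] ~ [d] alternation.
But 'cloud' keeps [t] in both environments ([kut], [kutu]), so there is no rule changing /t/ to [d] before the PL suffix.
So /d/ is underlying, and a rule of word-final obstruent devoicing — voiced obstruents become voiceless word-finally — gives [t].
So 'bone' = /sed/.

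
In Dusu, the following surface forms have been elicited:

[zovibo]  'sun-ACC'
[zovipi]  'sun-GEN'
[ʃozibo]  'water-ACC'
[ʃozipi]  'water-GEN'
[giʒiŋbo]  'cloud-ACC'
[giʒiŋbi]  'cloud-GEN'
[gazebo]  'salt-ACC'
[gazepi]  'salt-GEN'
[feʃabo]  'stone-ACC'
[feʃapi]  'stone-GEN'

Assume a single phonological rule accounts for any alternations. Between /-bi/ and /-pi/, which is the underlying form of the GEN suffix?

The GEN morpheme has two allomorphs, [-bi] and [-pi].
The ACC suffix, which begins with [b], is invariant after every stem; so [b] is not altered by any rule here.
So the underlying form is /-pi/, and voiceless stops become voiced after a nasal.

/-pi/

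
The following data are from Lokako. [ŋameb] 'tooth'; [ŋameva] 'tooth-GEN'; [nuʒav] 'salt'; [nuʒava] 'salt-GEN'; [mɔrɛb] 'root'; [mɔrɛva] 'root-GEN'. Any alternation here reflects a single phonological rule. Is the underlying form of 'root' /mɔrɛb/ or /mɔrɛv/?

/mɔrɛb/

In [mɔrɛb] and [mɔrɛva] the final segment of 'root' alternates: [b] ~ [v].
The stem 'salt' ([nuʒav], [nuʒava]) shows [v] unchanged in both environments, so [v] cannot be basic with [b] derived in isolation.
So /b/ is underlying, and a rule of intervocalic spirantization — voiced stops become fricatives between vowels — gives [v].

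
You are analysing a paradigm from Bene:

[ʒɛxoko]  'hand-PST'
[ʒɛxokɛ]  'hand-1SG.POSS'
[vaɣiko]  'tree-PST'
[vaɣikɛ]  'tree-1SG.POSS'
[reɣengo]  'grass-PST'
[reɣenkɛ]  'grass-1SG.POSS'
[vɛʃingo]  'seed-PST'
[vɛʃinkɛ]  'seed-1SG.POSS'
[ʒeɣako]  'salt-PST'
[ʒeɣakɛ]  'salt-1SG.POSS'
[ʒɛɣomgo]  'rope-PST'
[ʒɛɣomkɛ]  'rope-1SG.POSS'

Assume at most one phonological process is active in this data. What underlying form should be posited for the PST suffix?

/-go/

The PST morpheme has two allomorphs, [-go] and [-ko].
By contrast the 1SG.POSS suffix keeps its initial [k] throughout — that segment must be underlying.
The PST suffix is therefore /-go/ underlyingly, with post-vocalic devoicing: voiced stops become voiceless after a vowel.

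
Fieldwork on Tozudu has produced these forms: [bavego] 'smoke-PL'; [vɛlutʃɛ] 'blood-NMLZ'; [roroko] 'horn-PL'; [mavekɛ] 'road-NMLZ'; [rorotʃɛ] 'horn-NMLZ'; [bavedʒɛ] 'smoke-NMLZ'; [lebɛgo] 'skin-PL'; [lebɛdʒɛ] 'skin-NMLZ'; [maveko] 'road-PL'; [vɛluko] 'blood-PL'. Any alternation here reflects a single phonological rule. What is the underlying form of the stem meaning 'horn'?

/rorotʃ/

The root 'horn' surfaces as [rorotʃɛ] and [roroko], with a stem-final [tʃ] ~ [k] alternation.
Compare 'road', with invariant [k] in [mavekɛ] and [maveko]: an analysis with underlying /k/ and a rule producing [tʃ] before the NMLZ suffix would wrongly predict alternation here too.
The underlying segment must be /tʃ/; palato-alveolar /tʃ/ and /dʒ/ become [k] and [g] when no front vowel follows, yielding [k] there.
Hence 'horn' is /rorotʃ/ underlyingly.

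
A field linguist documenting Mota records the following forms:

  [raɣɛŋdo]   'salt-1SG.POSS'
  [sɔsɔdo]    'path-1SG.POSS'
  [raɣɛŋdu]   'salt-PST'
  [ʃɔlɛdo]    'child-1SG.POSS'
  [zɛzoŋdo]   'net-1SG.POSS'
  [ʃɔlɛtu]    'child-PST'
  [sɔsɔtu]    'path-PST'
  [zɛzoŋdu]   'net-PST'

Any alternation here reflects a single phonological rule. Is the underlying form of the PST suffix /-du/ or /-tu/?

The PST morpheme has two allomorphs, [-du] and [-tu].
By contrast the 1SG.POSS suffix keeps its initial [d] throughout — that segment must be underlying.
The PST suffix is therefore /-tu/ underlyingly, with post-nasal voicing: voiceless stops become voiced after a nasal.

/-tu/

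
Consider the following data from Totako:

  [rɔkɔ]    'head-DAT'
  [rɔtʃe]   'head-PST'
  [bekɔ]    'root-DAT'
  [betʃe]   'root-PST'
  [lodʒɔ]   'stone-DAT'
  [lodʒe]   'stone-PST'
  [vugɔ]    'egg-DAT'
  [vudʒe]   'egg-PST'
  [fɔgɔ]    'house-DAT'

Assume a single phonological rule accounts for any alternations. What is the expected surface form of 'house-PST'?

[fɔdʒe]

The root 'egg' surfaces as [vugɔ] and [vudʒe], with a stem-final [g] ~ [dʒ] alternation.
But 'stone' keeps [dʒ] in both environments ([lodʒɔ], [lodʒe]), so there is no rule changing /dʒ/ to [g] before the DAT suffix.
The underlying segment must be /g/; /k/ and /g/ become palato-alveolar [tʃ] and [dʒ] before a front vowel, yielding [dʒ] there.
From [fɔgɔ] the stem 'house' is /fɔg/; before a front vowel this yields [fɔdʒe].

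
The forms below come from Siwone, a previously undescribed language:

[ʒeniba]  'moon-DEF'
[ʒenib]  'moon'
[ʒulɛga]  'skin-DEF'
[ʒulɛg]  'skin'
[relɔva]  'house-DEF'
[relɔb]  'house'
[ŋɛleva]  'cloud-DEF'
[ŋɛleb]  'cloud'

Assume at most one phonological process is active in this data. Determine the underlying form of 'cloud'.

The stem for 'cloud' ends in [v] in [ŋɛleva] but [b] in [ŋɛleb].
If /b/ were underlying and a rule turned it into [v] before the DEF suffix, 'moon' would also alternate; but it has [b] in both [ʒeniba] and [ʒenib].
The alternation reflects word-final hardening: voiced fricatives become stops word-finally. /v/ is underlying.

/ŋɛlev/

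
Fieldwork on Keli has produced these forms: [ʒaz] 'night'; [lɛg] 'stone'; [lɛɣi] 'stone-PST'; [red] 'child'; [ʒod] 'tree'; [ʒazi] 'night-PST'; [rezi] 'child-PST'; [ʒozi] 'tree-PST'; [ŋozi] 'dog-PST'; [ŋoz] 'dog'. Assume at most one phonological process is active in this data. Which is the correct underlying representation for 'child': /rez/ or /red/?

In [red] and [rezi] the final segment of 'child' alternates: [d] ~ [z].
If /z/ were underlying and a rule turned it into [d] in isolation, 'dog' would also alternate; but it has [z] in both [ŋoz] and [ŋozi].
The underlying segment must be /d/; voiced stops become fricatives between vowels, yielding [z] there.

/red/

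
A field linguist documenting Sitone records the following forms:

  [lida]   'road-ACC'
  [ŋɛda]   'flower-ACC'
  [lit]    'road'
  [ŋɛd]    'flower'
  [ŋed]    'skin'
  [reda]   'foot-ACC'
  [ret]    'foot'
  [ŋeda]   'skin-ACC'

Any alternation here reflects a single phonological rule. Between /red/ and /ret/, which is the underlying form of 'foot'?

/ret/

The root 'foot' surfaces as [reda] and [ret], with a stem-final [d] ~ [t] alternation.
But 'flower' keeps [d] in both environments ([ŋɛda], [ŋɛd]), so there is no rule changing /d/ to [t] in isolation.
The alternation reflects intervocalic voicing: voiceless stops become voiced between vowels. /t/ is underlying.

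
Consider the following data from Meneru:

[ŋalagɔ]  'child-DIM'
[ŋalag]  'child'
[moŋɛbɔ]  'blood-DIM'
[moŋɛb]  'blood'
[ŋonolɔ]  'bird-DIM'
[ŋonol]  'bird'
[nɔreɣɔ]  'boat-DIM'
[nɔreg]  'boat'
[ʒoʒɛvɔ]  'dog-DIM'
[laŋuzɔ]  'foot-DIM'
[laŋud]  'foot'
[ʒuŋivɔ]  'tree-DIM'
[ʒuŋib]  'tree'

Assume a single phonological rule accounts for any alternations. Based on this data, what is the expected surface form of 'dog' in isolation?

[ʒoʒɛb]

The root 'tree' surfaces as [ʒuŋivɔ] and [ʒuŋib], with a stem-final [v] ~ [b] alternation.
But 'blood' keeps [b] in both environments ([moŋɛbɔ], [moŋɛb]), so there is no rule changing /b/ to [v] before the DIM suffix.
The underlying segment must be /v/; voiced fricatives become stops word-finally, yielding [b] there.
The one attested form of 'dog', [ʒoʒɛvɔ], shows underlying /ʒoʒɛv/. Applying the same rule word-finally gives [ʒoʒɛb].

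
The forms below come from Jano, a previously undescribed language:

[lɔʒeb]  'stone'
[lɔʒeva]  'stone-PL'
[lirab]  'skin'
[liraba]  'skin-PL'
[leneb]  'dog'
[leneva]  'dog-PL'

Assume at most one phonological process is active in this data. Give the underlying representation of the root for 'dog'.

/lenev/

'dog' shows [b] ~ [v] at the end of the stem ([leneb] vs [leneva]).
But 'skin' keeps [b] in both environments ([lirab], [liraba]), so there is no rule changing /b/ to [v] before the PL suffix.
So /v/ is underlying, and a rule of word-final hardening — voiced fricatives become stops word-finally — gives [b].
Hence 'dog' is /lenev/ underlyingly.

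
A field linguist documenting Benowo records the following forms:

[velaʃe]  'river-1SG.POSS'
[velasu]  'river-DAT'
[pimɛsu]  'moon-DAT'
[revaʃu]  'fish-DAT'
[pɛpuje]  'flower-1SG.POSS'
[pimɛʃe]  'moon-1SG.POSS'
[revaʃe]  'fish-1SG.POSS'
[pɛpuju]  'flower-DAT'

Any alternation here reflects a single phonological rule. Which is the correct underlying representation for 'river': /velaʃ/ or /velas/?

The root 'river' surfaces as [velasu] and [velaʃe], with a stem-final [s] ~ [ʃ] alternation.
If /ʃ/ were underlying and a rule turned it into [s] before the DAT suffix, 'fish' would also alternate; but it has [ʃ] in both [revaʃu] and [revaʃe].
The underlying segment must be /s/; /s/ becomes palato-alveolar [ʃ] before a front vowel, yielding [ʃ] there.

/velas/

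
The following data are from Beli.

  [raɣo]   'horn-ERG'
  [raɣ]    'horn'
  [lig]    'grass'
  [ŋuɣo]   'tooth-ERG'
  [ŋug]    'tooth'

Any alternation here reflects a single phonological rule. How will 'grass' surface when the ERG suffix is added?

'tooth' shows [ɣ] ~ [g] at the end of the stem ([ŋuɣo] vs [ŋug]).
But 'horn' keeps [ɣ] in both environments ([raɣo], [raɣ]), so there is no rule changing /ɣ/ to [g] in isolation.
Therefore /g/ is basic and [ɣ] is derived by intervocalic spirantization (voiced stops become fricatives between vowels).
The one attested form of 'grass', [lig], shows underlying /lig/. Applying the same rule between vowels gives [liɣo].

[liɣo]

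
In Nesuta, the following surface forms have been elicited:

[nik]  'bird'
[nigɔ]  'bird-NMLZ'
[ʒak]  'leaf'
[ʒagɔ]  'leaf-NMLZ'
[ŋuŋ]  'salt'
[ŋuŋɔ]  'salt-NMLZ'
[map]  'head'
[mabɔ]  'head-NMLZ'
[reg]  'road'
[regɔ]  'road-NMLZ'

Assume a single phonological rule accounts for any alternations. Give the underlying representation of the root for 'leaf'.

'leaf' shows [k] ~ [g] at the end of the stem ([ʒak] vs [ʒagɔ]).
Compare 'road', with invariant [g] in [reg] and [regɔ]: an analysis with underlying /g/ and a rule producing [k] in isolation would wrongly predict alternation here too.
The underlying segment must be /k/; voiceless stops become voiced between vowels, yielding [g] there.
Hence 'leaf' is /ʒak/ underlyingly.

/ʒak/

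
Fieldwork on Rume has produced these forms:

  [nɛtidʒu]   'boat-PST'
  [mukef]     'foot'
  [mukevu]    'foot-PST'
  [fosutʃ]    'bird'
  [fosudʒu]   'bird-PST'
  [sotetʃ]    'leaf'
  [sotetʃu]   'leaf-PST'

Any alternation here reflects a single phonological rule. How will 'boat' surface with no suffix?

[nɛtitʃ]

'bird' shows [tʃ] ~ [dʒ] at the end of the stem ([fosutʃ] vs [fosudʒu]).
But 'leaf' keeps [tʃ] in both environments ([sotetʃ], [sotetʃu]), so there is no rule changing /tʃ/ to [dʒ] before the PST suffix.
The underlying segment must be /dʒ/; voiced obstruents become voiceless word-finally, yielding [tʃ] there.
The one attested form of 'boat', [nɛtidʒu], shows underlying /nɛtidʒ/. Applying the same rule word-finally gives [nɛtitʃ].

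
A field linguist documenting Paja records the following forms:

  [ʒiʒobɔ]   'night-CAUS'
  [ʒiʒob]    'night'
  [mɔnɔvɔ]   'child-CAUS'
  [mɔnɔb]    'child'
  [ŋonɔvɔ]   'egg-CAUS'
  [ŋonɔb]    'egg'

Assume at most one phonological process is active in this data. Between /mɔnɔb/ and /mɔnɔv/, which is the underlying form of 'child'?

/mɔnɔv/

The root 'child' surfaces as [mɔnɔvɔ] and [mɔnɔb], with a stem-final [v] ~ [b] alternation.
The stem 'night' ([ʒiʒobɔ], [ʒiʒob]) shows [b] unchanged in both environments, so [b] cannot be basic with [v] derived before the CAUS suffix.
So /v/ is underlying, and a rule of word-final hardening — voiced fricatives become stops word-finally — gives [b].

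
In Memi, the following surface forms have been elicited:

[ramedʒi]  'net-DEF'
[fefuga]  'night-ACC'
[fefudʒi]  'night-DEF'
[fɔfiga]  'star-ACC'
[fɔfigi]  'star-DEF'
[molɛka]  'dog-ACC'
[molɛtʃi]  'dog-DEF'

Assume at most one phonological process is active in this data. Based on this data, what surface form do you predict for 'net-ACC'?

[ramega]

In [fefuga] and [fefudʒi] the final segment of 'night' alternates: [g] ~ [dʒ].
Compare 'star', with invariant [g] in [fɔfiga] and [fɔfigi]: an analysis with underlying /g/ and a rule producing [dʒ] before the DEF suffix would wrongly predict alternation here too.
The alternation reflects depalatalization: palato-alveolar /tʃ/ and /dʒ/ become [k] and [g] when no front vowel follows. /dʒ/ is underlying.
The one attested form of 'net', [ramedʒi], shows underlying /ramedʒ/. Applying the same rule when no front vowel follows gives [ramega].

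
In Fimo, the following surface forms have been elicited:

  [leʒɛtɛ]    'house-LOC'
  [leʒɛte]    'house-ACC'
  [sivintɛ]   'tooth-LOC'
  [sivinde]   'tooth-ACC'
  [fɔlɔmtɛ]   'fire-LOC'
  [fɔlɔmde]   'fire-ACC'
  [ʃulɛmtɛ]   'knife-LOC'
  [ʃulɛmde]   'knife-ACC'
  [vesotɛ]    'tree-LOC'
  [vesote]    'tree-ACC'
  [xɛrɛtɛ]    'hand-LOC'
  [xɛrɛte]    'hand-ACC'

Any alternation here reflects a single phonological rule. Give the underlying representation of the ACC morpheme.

The ACC morpheme has two allomorphs, [-de] and [-te].
The LOC suffix, which begins with [t], is invariant after every stem; so [t] is not altered by any rule here.
So the underlying form is /-de/, and voiced stops become voiceless after a vowel.

/-de/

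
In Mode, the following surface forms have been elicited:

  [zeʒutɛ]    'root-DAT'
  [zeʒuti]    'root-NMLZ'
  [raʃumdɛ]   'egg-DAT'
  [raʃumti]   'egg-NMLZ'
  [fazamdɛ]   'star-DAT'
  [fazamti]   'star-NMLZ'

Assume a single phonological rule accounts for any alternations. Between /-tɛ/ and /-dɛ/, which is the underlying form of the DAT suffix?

The DAT suffix surfaces as [-dɛ] and [-tɛ], depending on the final segment of the stem.
The NMLZ suffix, which begins with [t], is invariant after every stem; so [t] is not altered by any rule here.
So the underlying form is /-dɛ/, and voiced stops become voiceless after a vowel.

/-dɛ/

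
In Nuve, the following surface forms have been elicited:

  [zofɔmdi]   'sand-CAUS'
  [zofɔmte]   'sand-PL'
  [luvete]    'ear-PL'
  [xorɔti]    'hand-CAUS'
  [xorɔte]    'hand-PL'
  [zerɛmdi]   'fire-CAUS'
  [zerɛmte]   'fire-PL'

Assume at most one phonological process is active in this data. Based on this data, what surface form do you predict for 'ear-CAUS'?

The CAUS suffix surfaces as [-di] and [-ti], depending on the final segment of the stem.
By contrast the PL suffix keeps its initial [t] throughout — that segment must be underlying.
The CAUS suffix is therefore /-di/ underlyingly, with post-vocalic devoicing: voiced stops become voiceless after a vowel.
After 'ear', which ends in a vowel, the suffix surfaces as [-ti], giving [luveti].

[luveti]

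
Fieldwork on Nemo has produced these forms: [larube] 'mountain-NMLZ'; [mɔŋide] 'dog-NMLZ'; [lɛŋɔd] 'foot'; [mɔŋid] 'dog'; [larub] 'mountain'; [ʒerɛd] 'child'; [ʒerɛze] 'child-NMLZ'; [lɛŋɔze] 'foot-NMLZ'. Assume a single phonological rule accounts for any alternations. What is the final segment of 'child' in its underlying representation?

'child' shows [z] ~ [d] at the end of the stem ([ʒerɛze] vs [ʒerɛd]).
But 'dog' keeps [d] in both environments ([mɔŋide], [mɔŋid]), so there is no rule changing /d/ to [z] before the NMLZ suffix.
So /z/ is underlying, and a rule of word-final hardening — voiced fricatives become stops word-finally — gives [d].

/z/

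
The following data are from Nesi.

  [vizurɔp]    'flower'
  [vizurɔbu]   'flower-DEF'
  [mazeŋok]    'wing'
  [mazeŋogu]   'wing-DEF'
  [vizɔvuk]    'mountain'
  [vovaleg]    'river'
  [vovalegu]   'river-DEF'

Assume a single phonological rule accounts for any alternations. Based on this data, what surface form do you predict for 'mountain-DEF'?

[vizɔvugu]

The root 'wing' surfaces as [mazeŋok] and [mazeŋogu], with a stem-final [k] ~ [g] alternation.
The stem 'river' ([vovaleg], [vovalegu]) shows [g] unchanged in both environments, so [g] cannot be basic with [k] derived in isolation.
So /k/ is underlying, and a rule of intervocalic voicing — voiceless stops become voiced between vowels — gives [g].
The one attested form of 'mountain', [vizɔvuk], shows underlying /vizɔvuk/. Applying the same rule between vowels gives [vizɔvugu].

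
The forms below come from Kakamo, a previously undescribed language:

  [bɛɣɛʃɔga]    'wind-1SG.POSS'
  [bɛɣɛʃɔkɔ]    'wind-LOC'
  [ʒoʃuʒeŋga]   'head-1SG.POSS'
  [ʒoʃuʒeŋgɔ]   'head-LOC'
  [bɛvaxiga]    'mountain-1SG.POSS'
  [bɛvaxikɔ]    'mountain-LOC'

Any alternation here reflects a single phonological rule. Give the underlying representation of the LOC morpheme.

/-kɔ/

The LOC suffix surfaces as [-gɔ] and [-kɔ], depending on the final segment of the stem.
By contrast the 1SG.POSS suffix keeps its initial [g] throughout — that segment must be underlying.
The LOC suffix is therefore /-kɔ/ underlyingly, with post-nasal voicing: voiceless stops become voiced after a nasal.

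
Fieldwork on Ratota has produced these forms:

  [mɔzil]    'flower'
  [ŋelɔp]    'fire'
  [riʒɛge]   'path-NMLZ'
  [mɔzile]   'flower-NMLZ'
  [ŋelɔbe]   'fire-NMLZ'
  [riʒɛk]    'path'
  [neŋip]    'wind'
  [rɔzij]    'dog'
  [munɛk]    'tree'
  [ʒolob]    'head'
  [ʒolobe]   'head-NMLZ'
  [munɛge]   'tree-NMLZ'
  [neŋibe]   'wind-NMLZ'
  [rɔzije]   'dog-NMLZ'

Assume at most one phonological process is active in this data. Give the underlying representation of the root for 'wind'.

'wind' shows [b] ~ [p] at the end of the stem ([neŋibe] vs [neŋip]).
The stem 'head' ([ʒolobe], [ʒolob]) shows [b] unchanged in both environments, so [b] cannot be basic with [p] derived in isolation.
Therefore /p/ is basic and [b] is derived by intervocalic voicing (voiceless stops become voiced between vowels).
The underlying form of 'wind' is therefore /neŋip/.

/neŋip/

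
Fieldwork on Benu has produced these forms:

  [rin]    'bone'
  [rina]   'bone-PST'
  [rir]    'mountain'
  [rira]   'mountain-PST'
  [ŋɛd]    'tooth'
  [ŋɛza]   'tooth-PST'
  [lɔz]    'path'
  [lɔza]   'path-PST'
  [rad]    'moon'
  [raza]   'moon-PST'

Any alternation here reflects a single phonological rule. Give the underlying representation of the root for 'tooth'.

/ŋɛd/

The stem for 'tooth' ends in [d] in [ŋɛd] but [z] in [ŋɛza].
Compare 'path', with invariant [z] in [lɔz] and [lɔza]: an analysis with underlying /z/ and a rule producing [d] in isolation would wrongly predict alternation here too.
The alternation reflects intervocalic spirantization: voiced stops become fricatives between vowels. /d/ is underlying.
So 'tooth' = /ŋɛd/.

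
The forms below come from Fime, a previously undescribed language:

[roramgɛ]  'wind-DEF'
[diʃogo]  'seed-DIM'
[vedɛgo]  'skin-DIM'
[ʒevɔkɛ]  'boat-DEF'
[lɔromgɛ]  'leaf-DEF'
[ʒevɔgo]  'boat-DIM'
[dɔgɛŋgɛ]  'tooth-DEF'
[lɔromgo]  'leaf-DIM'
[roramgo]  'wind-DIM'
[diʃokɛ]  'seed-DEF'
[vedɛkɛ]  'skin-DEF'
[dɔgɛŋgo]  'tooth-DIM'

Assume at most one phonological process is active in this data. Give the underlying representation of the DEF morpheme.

/-kɛ/

The DEF suffix surfaces as [-gɛ] and [-kɛ], depending on the final segment of the stem.
By contrast the DIM suffix keeps its initial [g] throughout — that segment must be underlying.
The DEF suffix is therefore /-kɛ/ underlyingly, with post-nasal voicing: voiceless stops become voiced after a nasal.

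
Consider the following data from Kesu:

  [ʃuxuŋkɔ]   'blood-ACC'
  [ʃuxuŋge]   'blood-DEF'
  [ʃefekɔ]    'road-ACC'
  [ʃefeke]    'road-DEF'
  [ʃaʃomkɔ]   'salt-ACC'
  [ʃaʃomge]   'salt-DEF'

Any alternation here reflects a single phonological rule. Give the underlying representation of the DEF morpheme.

The DEF suffix surfaces as [-ge] and [-ke], depending on the final segment of the stem.
By contrast the ACC suffix keeps its initial [k] throughout — that segment must be underlying.
So the underlying form is /-ge/, and voiced stops become voiceless after a vowel.

/-ge/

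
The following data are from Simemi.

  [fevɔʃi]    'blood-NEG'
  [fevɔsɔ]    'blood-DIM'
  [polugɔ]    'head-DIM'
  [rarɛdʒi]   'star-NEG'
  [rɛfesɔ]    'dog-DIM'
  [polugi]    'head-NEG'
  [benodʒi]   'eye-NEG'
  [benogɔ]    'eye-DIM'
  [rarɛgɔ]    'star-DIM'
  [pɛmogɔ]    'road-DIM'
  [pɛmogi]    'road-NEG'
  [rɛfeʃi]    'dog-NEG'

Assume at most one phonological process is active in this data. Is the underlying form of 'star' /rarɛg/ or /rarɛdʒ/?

In [rarɛgɔ] and [rarɛdʒi] the final segment of 'star' alternates: [g] ~ [dʒ].
The stem 'head' ([polugɔ], [polugi]) shows [g] unchanged in both environments, so [g] cannot be basic with [dʒ] derived before the NEG suffix.
The underlying segment must be /dʒ/; palato-alveolar /dʒ/ and /ʃ/ become [g] and [s] when no front vowel follows, yielding [g] there.

/rarɛdʒ/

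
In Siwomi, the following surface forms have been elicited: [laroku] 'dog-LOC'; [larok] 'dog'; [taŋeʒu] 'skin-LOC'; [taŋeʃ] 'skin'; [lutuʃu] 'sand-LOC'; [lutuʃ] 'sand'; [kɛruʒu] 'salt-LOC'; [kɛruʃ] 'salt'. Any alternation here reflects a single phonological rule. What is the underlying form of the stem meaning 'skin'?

In [taŋeʒu] and [taŋeʃ] the final segment of 'skin' alternates: [ʒ] ~ [ʃ].
If /ʃ/ were underlying and a rule turned it into [ʒ] before the LOC suffix, 'sand' would also alternate; but it has [ʃ] in both [lutuʃu] and [lutuʃ].
Therefore /ʒ/ is basic and [ʃ] is derived by word-final obstruent devoicing (voiced obstruents become voiceless word-finally).
The underlying form of 'skin' is therefore /taŋeʒ/.

/taŋeʒ/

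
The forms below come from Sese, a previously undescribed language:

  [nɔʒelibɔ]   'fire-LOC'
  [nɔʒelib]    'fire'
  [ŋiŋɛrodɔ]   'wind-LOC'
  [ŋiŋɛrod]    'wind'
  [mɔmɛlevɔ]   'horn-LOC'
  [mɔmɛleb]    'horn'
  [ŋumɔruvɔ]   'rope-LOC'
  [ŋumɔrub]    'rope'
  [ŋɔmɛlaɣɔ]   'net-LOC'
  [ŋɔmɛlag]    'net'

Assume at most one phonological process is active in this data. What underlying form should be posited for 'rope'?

/ŋumɔruv/

'rope' shows [v] ~ [b] at the end of the stem ([ŋumɔruvɔ] vs [ŋumɔrub]).
Compare 'fire', with invariant [b] in [nɔʒelibɔ] and [nɔʒelib]: an analysis with underlying /b/ and a rule producing [v] before the LOC suffix would wrongly predict alternation here too.
The alternation reflects word-final hardening: voiced fricatives become stops word-finally. /v/ is underlying.
The underlying form of 'rope' is therefore /ŋumɔruv/.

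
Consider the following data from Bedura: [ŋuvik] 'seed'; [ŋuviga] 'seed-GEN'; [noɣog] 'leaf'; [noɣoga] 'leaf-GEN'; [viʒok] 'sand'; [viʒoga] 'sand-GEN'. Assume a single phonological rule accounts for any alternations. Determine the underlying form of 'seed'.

In [ŋuvik] and [ŋuviga] the final segment of 'seed' alternates: [k] ~ [g].
Compare 'leaf', with invariant [g] in [noɣog] and [noɣoga]: an analysis with underlying /g/ and a rule producing [k] in isolation would wrongly predict alternation here too.
Therefore /k/ is basic and [g] is derived by intervocalic voicing (voiceless stops become voiced between vowels).

/ŋuvik/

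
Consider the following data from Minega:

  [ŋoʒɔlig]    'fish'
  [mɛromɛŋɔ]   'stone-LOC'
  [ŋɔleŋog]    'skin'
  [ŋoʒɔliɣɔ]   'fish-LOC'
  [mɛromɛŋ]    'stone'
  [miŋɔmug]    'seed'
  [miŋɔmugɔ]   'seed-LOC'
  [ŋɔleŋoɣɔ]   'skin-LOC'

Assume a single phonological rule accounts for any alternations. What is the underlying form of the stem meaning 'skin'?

The stem for 'skin' ends in [g] in [ŋɔleŋog] but [ɣ] in [ŋɔleŋoɣɔ].
If /g/ were underlying and a rule turned it into [ɣ] before the LOC suffix, 'seed' would also alternate; but it has [g] in both [miŋɔmug] and [miŋɔmugɔ].
So /ɣ/ is underlying, and a rule of word-final hardening — voiced fricatives become stops word-finally — gives [g].

/ŋɔleŋoɣ/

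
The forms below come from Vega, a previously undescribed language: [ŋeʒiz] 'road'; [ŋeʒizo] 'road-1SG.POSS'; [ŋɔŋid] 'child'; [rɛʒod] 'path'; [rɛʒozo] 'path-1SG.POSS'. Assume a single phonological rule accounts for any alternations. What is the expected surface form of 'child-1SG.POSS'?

The stem for 'path' ends in [d] in [rɛʒod] but [z] in [rɛʒozo].
Compare 'road', with invariant [z] in [ŋeʒiz] and [ŋeʒizo]: an analysis with underlying /z/ and a rule producing [d] in isolation would wrongly predict alternation here too.
So /d/ is underlying, and a rule of intervocalic spirantization — voiced stops become fricatives between vowels — gives [z].
From [ŋɔŋid] the stem 'child' is /ŋɔŋid/; between vowels this yields [ŋɔŋizo].

[ŋɔŋizo]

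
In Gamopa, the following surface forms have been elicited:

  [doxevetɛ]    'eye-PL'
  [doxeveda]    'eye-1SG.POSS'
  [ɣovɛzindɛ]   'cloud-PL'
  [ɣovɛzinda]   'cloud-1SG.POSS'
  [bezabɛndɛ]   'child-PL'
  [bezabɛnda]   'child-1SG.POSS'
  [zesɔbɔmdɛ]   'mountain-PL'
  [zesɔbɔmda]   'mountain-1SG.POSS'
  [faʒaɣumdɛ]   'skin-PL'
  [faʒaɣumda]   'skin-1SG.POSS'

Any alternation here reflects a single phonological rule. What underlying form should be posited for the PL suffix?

The PL suffix surfaces as [-dɛ] and [-tɛ], depending on the final segment of the stem.
The 1SG.POSS suffix, which begins with [d], is invariant after every stem; so [d] is not altered by any rule here.
The PL suffix is therefore /-tɛ/ underlyingly, with post-nasal voicing: voiceless stops become voiced after a nasal.

/-tɛ/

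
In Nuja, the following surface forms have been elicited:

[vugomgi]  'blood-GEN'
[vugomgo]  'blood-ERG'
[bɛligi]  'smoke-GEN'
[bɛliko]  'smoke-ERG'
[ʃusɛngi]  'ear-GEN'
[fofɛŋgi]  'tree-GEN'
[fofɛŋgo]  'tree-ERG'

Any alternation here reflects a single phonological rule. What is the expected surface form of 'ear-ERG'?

The ERG morpheme has two allomorphs, [-go] and [-ko].
The GEN suffix, which begins with [g], is invariant after every stem; so [g] is not altered by any rule here.
So the underlying form is /-ko/, and voiceless stops become voiced after a nasal.
After 'ear', which ends in a nasal, the suffix surfaces as [-go], giving [ʃusɛngo].

[ʃusɛngo]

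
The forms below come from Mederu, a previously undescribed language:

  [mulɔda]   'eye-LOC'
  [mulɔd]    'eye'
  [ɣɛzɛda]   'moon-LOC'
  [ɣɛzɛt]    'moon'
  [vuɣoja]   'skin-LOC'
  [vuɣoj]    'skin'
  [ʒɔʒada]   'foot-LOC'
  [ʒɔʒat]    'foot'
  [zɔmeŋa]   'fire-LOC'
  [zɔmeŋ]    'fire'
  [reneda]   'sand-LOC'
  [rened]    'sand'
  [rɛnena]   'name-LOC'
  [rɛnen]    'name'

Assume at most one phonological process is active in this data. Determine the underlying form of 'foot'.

The root 'foot' surfaces as [ʒɔʒada] and [ʒɔʒat], with a stem-final [d] ~ [t] alternation.
The stem 'eye' ([mulɔda], [mulɔd]) shows [d] unchanged in both environments, so [d] cannot be basic with [t] derived in isolation.
The alternation reflects intervocalic voicing: voiceless stops become voiced between vowels. /t/ is underlying.
So 'foot' = /ʒɔʒat/.

/ʒɔʒat/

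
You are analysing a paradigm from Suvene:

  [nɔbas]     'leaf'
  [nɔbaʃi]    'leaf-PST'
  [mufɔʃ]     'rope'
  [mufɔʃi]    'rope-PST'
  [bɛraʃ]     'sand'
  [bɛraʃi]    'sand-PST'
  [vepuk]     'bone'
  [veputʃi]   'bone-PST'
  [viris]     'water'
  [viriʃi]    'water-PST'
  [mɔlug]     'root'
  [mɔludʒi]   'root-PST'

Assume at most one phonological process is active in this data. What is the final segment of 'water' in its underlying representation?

'water' shows [s] ~ [ʃ] at the end of the stem ([viris] vs [viriʃi]).
But 'rope' keeps [ʃ] in both environments ([mufɔʃ], [mufɔʃi]), so there is no rule changing /ʃ/ to [s] in isolation.
So /s/ is underlying, and a rule of palatalization before a front vowel — /k/, /g/ and /s/ become palato-alveolar [tʃ], [dʒ] and [ʃ] before a front vowel — gives [ʃ].

/s/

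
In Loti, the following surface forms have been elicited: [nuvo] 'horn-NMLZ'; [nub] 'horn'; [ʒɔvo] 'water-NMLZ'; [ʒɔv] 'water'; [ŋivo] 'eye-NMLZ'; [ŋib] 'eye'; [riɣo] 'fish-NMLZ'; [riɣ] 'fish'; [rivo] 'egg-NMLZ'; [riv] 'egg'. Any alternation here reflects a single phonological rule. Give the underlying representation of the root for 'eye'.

/ŋib/

The stem for 'eye' ends in [v] in [ŋivo] but [b] in [ŋib].
The stem 'egg' ([rivo], [riv]) shows [v] unchanged in both environments, so [v] cannot be basic with [b] derived in isolation.
The alternation reflects intervocalic spirantization: voiced stops become fricatives between vowels. /b/ is underlying.
Hence 'eye' is /ŋib/ underlyingly.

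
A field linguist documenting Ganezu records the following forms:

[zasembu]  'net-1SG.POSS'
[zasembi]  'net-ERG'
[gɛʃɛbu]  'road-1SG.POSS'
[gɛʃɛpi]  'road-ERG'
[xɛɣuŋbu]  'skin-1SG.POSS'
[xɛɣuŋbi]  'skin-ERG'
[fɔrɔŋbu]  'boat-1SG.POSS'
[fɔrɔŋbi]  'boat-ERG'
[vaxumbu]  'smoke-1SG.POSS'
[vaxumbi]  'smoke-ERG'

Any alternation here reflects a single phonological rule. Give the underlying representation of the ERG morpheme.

/-pi/

The ERG morpheme has two allomorphs, [-bi] and [-pi].
The 1SG.POSS suffix, which begins with [b], is invariant after every stem; so [b] is not altered by any rule here.
The ERG suffix is therefore /-pi/ underlyingly, with post-nasal voicing: voiceless stops become voiced after a nasal.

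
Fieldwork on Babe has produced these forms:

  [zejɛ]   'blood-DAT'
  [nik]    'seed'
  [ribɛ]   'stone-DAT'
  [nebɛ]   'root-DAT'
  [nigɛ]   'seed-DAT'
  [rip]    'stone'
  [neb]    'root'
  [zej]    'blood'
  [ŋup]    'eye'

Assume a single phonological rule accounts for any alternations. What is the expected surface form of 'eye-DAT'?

[ŋubɛ]

The stem for 'stone' ends in [b] in [ribɛ] but [p] in [rip].
If /b/ were underlying and a rule turned it into [p] in isolation, 'root' would also alternate; but it has [b] in both [nebɛ] and [neb].
The alternation reflects intervocalic voicing: voiceless stops become voiced between vowels. /p/ is underlying.
From [ŋup] the stem 'eye' is /ŋup/; between vowels this yields [ŋubɛ].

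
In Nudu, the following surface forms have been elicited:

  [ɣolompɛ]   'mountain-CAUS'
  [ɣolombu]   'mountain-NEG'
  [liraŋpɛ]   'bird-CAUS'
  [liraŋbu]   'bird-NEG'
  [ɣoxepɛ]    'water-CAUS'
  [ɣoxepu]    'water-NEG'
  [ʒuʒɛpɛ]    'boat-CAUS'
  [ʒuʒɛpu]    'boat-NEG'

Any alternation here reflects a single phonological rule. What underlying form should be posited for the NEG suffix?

The NEG suffix surfaces as [-bu] and [-pu], depending on the final segment of the stem.
By contrast the CAUS suffix keeps its initial [p] throughout — that segment must be underlying.
So the underlying form is /-bu/, and voiced stops become voiceless after a vowel.

/-bu/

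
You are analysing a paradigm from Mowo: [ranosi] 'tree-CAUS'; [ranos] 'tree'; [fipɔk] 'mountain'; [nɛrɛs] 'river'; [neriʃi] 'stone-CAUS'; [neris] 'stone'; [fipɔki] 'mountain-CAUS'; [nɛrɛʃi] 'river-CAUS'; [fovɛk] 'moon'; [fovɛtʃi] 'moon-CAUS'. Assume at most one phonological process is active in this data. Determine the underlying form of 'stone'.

In [neris] and [neriʃi] the final segment of 'stone' alternates: [s] ~ [ʃ].
The stem 'tree' ([ranos], [ranosi]) shows [s] unchanged in both environments, so [s] cannot be basic with [ʃ] derived before the CAUS suffix.
Therefore /ʃ/ is basic and [s] is derived by depalatalization (palato-alveolar /tʃ/ and /ʃ/ become [k] and [s] when no front vowel follows).

/neriʃ/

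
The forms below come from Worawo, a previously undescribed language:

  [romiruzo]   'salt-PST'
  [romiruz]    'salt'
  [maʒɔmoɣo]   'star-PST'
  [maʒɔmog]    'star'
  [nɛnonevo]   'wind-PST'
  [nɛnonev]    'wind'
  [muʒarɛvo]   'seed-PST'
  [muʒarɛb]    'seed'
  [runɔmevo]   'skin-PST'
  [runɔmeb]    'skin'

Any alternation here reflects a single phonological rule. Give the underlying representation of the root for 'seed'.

/muʒarɛb/

The stem for 'seed' ends in [v] in [muʒarɛvo] but [b] in [muʒarɛb].
If /v/ were underlying and a rule turned it into [b] in isolation, 'wind' would also alternate; but it has [v] in both [nɛnonevo] and [nɛnonev].
The underlying segment must be /b/; voiced stops become fricatives between vowels, yielding [v] there.
Hence 'seed' is /muʒarɛb/ underlyingly.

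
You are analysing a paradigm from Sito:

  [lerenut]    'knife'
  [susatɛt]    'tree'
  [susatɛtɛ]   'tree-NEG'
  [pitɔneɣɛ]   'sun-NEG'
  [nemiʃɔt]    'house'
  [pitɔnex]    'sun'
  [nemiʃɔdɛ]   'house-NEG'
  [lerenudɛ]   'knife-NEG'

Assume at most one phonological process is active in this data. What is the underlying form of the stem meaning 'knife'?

In [lerenudɛ] and [lerenut] the final segment of 'knife' alternates: [d] ~ [t].
If /t/ were underlying and a rule turned it into [d] before the NEG suffix, 'tree' would also alternate; but it has [t] in both [susatɛtɛ] and [susatɛt].
The alternation reflects word-final obstruent devoicing: voiced obstruents become voiceless word-finally. /d/ is underlying.
Hence 'knife' is /lerenud/ underlyingly.

/lerenud/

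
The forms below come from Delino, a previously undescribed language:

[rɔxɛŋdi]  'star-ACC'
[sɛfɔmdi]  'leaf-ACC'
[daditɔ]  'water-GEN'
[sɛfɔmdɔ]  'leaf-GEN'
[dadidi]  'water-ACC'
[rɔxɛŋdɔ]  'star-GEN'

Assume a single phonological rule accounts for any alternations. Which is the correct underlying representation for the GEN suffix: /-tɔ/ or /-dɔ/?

The GEN morpheme has two allomorphs, [-dɔ] and [-tɔ].
The ACC suffix, which begins with [d], is invariant after every stem; so [d] is not altered by any rule here.
The GEN suffix is therefore /-tɔ/ underlyingly, with post-nasal voicing: voiceless stops become voiced after a nasal.

/-tɔ/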